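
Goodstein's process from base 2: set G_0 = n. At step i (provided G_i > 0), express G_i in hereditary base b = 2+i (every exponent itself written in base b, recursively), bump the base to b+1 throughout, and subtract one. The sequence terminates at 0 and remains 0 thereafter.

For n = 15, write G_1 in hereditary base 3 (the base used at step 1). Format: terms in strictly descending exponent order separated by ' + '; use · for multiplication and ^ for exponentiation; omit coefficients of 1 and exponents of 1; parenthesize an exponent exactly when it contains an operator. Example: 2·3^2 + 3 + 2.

3^(3 + 1) + 3^3 + 3

base 2: 15 = 2^(2 + 1) + 2^2 + 2 + 1; at 3: 3^(3 + 1) + 3^3 + 3 + 1 = 112; next = 111
base 3: 111 = 3^(3 + 1) + 3^3 + 3; at 4: 4^(4 + 1) + 4^4 + 4 = 1284; next = 1283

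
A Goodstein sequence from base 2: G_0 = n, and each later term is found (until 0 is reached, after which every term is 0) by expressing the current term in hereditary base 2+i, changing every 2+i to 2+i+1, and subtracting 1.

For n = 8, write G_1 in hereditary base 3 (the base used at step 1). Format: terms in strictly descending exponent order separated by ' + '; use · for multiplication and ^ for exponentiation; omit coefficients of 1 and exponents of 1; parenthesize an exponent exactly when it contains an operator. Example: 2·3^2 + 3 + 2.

2·3^3 + 2·3^2 + 2·3 + 2

(0) 8|_2 = 2^(2 + 1) ↦ 3^(3 + 1)|_3 = 81 ⇒ 80
(1) 80|_3 = 2·3^3 + 2·3^2 + 2·3 + 2 ↦ 2·4^4 + 2·4^2 + 2·4 + 2|_4 = 554 ⇒ 553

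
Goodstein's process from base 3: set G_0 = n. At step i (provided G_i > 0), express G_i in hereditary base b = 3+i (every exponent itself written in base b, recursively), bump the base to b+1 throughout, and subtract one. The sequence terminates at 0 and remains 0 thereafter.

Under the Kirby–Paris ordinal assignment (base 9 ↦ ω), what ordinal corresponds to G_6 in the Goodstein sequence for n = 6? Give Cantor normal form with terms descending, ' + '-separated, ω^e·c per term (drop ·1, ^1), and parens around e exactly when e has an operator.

(0) 6|_3 = 2·3 ↦ 2·4|_4 = 8 ⇒ 7
(1) 7|_4 = 4 + 3 ↦ 5 + 3|_5 = 8 ⇒ 7
(2) 7|_5 = 5 + 2 ↦ 6 + 2|_6 = 8 ⇒ 7
(3) 7|_6 = 6 + 1 ↦ 7 + 1|_7 = 8 ⇒ 7
(4) 7|_7 = 7 ↦ 8|_8 = 8 ⇒ 7
(5) 7|_8 = 7 ↦ 7|_9 = 7 ⇒ 6
(6) 6|_9 = 6 ↦ 6|_10 = 6 ⇒ 5

6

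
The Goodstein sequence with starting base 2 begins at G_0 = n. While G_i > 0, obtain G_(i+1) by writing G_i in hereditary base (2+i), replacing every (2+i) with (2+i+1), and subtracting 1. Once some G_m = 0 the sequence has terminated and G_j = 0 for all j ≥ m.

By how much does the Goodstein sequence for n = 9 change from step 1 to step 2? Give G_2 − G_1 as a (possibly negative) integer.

step 0: 9 = 2^(2 + 1) + 1; sub 3 for 2: 3^(3 + 1) + 1; = 82; G_1 = 82−1 = 81
step 1: 81 = 3^(3 + 1); sub 4 for 3: 4^(4 + 1); = 1024; G_2 = 1024−1 = 1023

942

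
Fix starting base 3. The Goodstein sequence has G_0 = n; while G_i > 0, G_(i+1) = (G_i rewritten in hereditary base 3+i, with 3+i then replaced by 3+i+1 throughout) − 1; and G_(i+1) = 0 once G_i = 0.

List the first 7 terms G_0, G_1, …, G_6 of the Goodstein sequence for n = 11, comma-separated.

11, 17, 25, 35, 39, 43, 47

G_0 = 11. HB_3(11) = 3^2 + 2. Bump = 18. G_1 = 17.
G_1 = 17. HB_4(17) = 4^2 + 1. Bump = 26. G_2 = 25.
G_2 = 25. HB_5(25) = 5^2. Bump = 36. G_3 = 35.
G_3 = 35. HB_6(35) = 5·6 + 5. Bump = 40. G_4 = 39.
G_4 = 39. HB_7(39) = 5·7 + 4. Bump = 44. G_5 = 43.
G_5 = 43. HB_8(43) = 5·8 + 3. Bump = 48. G_6 = 47.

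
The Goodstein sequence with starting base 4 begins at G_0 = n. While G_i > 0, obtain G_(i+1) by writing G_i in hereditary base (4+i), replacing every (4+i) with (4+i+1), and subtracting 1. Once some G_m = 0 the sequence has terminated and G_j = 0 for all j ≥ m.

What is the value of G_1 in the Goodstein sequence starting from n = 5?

5 —HB4→ 4 + 1 —bump→ 5 + 1 = 6 —(−1)→ 5
5 —HB5→ 5 —bump→ 6 = 6 —(−1)→ 5

5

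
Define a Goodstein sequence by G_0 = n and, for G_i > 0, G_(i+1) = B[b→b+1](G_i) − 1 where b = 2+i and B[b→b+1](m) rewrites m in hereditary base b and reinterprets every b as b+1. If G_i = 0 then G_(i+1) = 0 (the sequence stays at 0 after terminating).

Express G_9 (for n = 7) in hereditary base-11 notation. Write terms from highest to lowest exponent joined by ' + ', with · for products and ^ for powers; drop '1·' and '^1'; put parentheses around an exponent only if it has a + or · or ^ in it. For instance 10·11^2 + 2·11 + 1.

i=0: 7 = 2^2 + 2 + 1 (b=2); 2→3: 3^3 + 3 + 1 = 31; 31−1 = 30
i=1: 30 = 3^3 + 3 (b=3); 3→4: 4^4 + 4 = 260; 260−1 = 259
i=2: 259 = 4^4 + 3 (b=4); 4→5: 5^5 + 3 = 3128; 3128−1 = 3127
i=3: 3127 = 5^5 + 2 (b=5); 5→6: 6^6 + 2 = 46658; 46658−1 = 46657
i=4: 46657 = 6^6 + 1 (b=6); 6→7: 7^7 + 1 = 823544; 823544−1 = 823543
i=5: 823543 = 7^7 (b=7); 7→8: 8^8 = 16777216; 16777216−1 = 16777215
i=6: 16777215 = 7·8^7 + 7·8^6 + 7·8^5 + 7·8^4 + 7·8^3 + 7·8^2 + 7·8 + 7 (b=8); 8→9: 7·9^7 + 7·9^6 + 7·9^5 + 7·9^4 + 7·9^3 + 7·9^2 + 7·9 + 7 = 37665880; 37665880−1 = 37665879
i=7: 37665879 = 7·9^7 + 7·9^6 + 7·9^5 + 7·9^4 + 7·9^3 + 7·9^2 + 7·9 + 6 (b=9); 9→10: 7·10^7 + 7·10^6 + 7·10^5 + 7·10^4 + 7·10^3 + 7·10^2 + 7·10 + 6 = 77777776; 77777776−1 = 77777775
i=8: 77777775 = 7·10^7 + 7·10^6 + 7·10^5 + 7·10^4 + 7·10^3 + 7·10^2 + 7·10 + 5 (b=10); 10→11: 7·11^7 + 7·11^6 + 7·11^5 + 7·11^4 + 7·11^3 + 7·11^2 + 7·11 + 5 = 150051214; 150051214−1 = 150051213

7·11^7 + 7·11^6 + 7·11^5 + 7·11^4 + 7·11^3 + 7·11^2 + 7·11 + 4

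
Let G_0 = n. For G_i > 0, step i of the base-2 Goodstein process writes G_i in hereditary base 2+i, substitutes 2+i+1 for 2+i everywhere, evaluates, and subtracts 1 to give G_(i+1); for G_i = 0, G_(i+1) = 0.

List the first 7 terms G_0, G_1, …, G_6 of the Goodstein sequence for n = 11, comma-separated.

11, 84, 1027, 15627, 279937, 5764801, 134217727

base 2: 11 = 2^(2 + 1) + 2 + 1; at 3: 3^(3 + 1) + 3 + 1 = 85; next = 84
base 3: 84 = 3^(3 + 1) + 3; at 4: 4^(4 + 1) + 4 = 1028; next = 1027
base 4: 1027 = 4^(4 + 1) + 3; at 5: 5^(5 + 1) + 3 = 15628; next = 15627
base 5: 15627 = 5^(5 + 1) + 2; at 6: 6^(6 + 1) + 2 = 279938; next = 279937
base 6: 279937 = 6^(6 + 1) + 1; at 7: 7^(7 + 1) + 1 = 5764802; next = 5764801
base 7: 5764801 = 7^(7 + 1); at 8: 8^(8 + 1) = 134217728; next = 134217727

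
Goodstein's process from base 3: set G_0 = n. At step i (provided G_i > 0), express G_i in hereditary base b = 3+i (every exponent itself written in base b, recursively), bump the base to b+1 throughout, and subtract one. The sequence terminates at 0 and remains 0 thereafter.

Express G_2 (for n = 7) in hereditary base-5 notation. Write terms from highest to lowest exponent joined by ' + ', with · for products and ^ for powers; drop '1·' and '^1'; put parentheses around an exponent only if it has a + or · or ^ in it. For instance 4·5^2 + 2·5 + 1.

5 + 4

base 3: 7 = 2·3 + 1; at 4: 2·4 + 1 = 9; next = 8
base 4: 8 = 2·4; at 5: 2·5 = 10; next = 9
base 5: 9 = 5 + 4; at 6: 6 + 4 = 10; next = 9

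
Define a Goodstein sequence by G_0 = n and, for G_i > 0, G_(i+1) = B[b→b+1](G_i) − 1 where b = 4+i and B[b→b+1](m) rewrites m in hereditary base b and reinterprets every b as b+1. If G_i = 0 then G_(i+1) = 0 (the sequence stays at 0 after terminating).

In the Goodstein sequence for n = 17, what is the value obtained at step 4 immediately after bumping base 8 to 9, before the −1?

48

i=0: 17 = 4^2 + 1 (b=4); 4→5: 5^2 + 1 = 26; 26−1 = 25
i=1: 25 = 5^2 (b=5); 5→6: 6^2 = 36; 36−1 = 35
i=2: 35 = 5·6 + 5 (b=6); 6→7: 5·7 + 5 = 40; 40−1 = 39
i=3: 39 = 5·7 + 4 (b=7); 7→8: 5·8 + 4 = 44; 44−1 = 43
i=4: 43 = 5·8 + 3 (b=8); 8→9: 5·9 + 3 = 48; 48−1 = 47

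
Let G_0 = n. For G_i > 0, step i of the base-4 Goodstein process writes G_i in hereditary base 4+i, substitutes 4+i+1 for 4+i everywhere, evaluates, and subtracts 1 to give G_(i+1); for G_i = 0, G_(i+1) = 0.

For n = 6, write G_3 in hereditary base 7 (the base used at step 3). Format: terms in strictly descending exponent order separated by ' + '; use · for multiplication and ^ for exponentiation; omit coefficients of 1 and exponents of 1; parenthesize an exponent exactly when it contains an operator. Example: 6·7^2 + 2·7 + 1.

i=0: 6 = 4 + 2 (b=4); 4→5: 5 + 2 = 7; 7−1 = 6
i=1: 6 = 5 + 1 (b=5); 5→6: 6 + 1 = 7; 7−1 = 6
i=2: 6 = 6 (b=6); 6→7: 7 = 7; 7−1 = 6

6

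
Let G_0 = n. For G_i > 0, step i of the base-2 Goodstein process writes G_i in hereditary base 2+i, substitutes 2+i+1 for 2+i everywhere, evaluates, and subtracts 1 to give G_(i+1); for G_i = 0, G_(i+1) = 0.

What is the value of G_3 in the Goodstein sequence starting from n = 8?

8 —HB2→ 2^(2 + 1) —bump→ 3^(3 + 1) = 81 —(−1)→ 80
80 —HB3→ 2·3^3 + 2·3^2 + 2·3 + 2 —bump→ 2·4^4 + 2·4^2 + 2·4 + 2 = 554 —(−1)→ 553
553 —HB4→ 2·4^4 + 2·4^2 + 2·4 + 1 —bump→ 2·5^5 + 2·5^2 + 2·5 + 1 = 6311 —(−1)→ 6310

6310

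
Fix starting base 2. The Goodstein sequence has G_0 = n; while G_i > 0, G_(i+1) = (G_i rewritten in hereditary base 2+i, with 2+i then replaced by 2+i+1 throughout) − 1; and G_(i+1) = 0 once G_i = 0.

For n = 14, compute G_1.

base 2: 14 = 2^(2 + 1) + 2^2 + 2; at 3: 3^(3 + 1) + 3^3 + 3 = 111; next = 110
base 3: 110 = 3^(3 + 1) + 3^3 + 2; at 4: 4^(4 + 1) + 4^4 + 2 = 1282; next = 1281

110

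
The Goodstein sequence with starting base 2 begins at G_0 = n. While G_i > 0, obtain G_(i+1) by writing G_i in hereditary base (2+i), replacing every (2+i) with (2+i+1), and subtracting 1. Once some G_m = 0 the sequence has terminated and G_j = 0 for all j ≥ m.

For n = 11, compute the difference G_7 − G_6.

[0] 11 ≡ 2^(2 + 1) + 2 + 1 (base 2). Lift 3: 85. −1: 84.
[1] 84 ≡ 3^(3 + 1) + 3 (base 3). Lift 4: 1028. −1: 1027.
[2] 1027 ≡ 4^(4 + 1) + 3 (base 4). Lift 5: 15628. −1: 15627.
[3] 15627 ≡ 5^(5 + 1) + 2 (base 5). Lift 6: 279938. −1: 279937.
[4] 279937 ≡ 6^(6 + 1) + 1 (base 6). Lift 7: 5764802. −1: 5764801.
[5] 5764801 ≡ 7^(7 + 1) (base 7). Lift 8: 134217728. −1: 134217727.
[6] 134217727 ≡ 7·8^8 + 7·8^7 + 7·8^6 + 7·8^5 + 7·8^4 + 7·8^3 + 7·8^2 + 7·8 + 7 (base 8). Lift 9: 2749609303. −1: 2749609302.

2615391575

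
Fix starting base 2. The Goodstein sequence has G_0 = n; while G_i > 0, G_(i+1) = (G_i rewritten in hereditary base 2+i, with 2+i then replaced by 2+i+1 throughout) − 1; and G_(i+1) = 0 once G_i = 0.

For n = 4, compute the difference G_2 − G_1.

i=0: 4 = 2^2 (b=2); 2→3: 3^3 = 27; 27−1 = 26
i=1: 26 = 2·3^2 + 2·3 + 2 (b=3); 3→4: 2·4^2 + 2·4 + 2 = 42; 42−1 = 41

15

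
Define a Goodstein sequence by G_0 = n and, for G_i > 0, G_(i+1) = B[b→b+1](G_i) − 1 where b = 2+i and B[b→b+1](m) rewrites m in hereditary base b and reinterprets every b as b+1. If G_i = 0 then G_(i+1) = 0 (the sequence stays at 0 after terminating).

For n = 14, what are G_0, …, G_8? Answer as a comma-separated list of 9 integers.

14, 110, 1281, 18750, 326591, 5862840, 134404971, 3487116548, 100000555551

G_0 = 14. HB_2(14) = 2^(2 + 1) + 2^2 + 2. Bump = 111. G_1 = 110.
G_1 = 110. HB_3(110) = 3^(3 + 1) + 3^3 + 2. Bump = 1282. G_2 = 1281.
G_2 = 1281. HB_4(1281) = 4^(4 + 1) + 4^4 + 1. Bump = 18751. G_3 = 18750.
G_3 = 18750. HB_5(18750) = 5^(5 + 1) + 5^5. Bump = 326592. G_4 = 326591.
G_4 = 326591. HB_6(326591) = 6^(6 + 1) + 5·6^5 + 5·6^4 + 5·6^3 + 5·6^2 + 5·6 + 5. Bump = 5862841. G_5 = 5862840.
G_5 = 5862840. HB_7(5862840) = 7^(7 + 1) + 5·7^5 + 5·7^4 + 5·7^3 + 5·7^2 + 5·7 + 4. Bump = 134404972. G_6 = 134404971.
G_6 = 134404971. HB_8(134404971) = 8^(8 + 1) + 5·8^5 + 5·8^4 + 5·8^3 + 5·8^2 + 5·8 + 3. Bump = 3487116549. G_7 = 3487116548.
G_7 = 3487116548. HB_9(3487116548) = 9^(9 + 1) + 5·9^5 + 5·9^4 + 5·9^3 + 5·9^2 + 5·9 + 2. Bump = 100000555552. G_8 = 100000555551.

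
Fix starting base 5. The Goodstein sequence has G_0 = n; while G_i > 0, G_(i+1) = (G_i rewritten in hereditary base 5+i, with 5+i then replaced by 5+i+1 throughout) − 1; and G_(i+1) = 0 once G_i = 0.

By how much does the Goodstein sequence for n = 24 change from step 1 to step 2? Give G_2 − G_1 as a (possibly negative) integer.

step 0: 24 = 4·5 + 4; sub 6 for 5: 4·6 + 4; = 28; G_1 = 28−1 = 27
step 1: 27 = 4·6 + 3; sub 7 for 6: 4·7 + 3; = 31; G_2 = 31−1 = 30

3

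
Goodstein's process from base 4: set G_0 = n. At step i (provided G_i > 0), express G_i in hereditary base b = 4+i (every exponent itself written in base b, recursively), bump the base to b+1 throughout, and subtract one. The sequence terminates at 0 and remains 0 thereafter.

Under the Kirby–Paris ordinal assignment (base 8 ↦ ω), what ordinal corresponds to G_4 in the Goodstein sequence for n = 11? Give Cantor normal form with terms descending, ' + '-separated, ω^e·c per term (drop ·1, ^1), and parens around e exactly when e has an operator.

ω + 7

G_0=11  [base 4] 2·4 + 3  →[4↦5]→  2·5 + 3 = 13  −1 ⇒ G_1=12
G_1=12  [base 5] 2·5 + 2  →[5↦6]→  2·6 + 2 = 14  −1 ⇒ G_2=13
G_2=13  [base 6] 2·6 + 1  →[6↦7]→  2·7 + 1 = 15  −1 ⇒ G_3=14
G_3=14  [base 7] 2·7  →[7↦8]→  2·8 = 16  −1 ⇒ G_4=15
G_4=15  [base 8] 8 + 7  →[8↦9]→  9 + 7 = 16  −1 ⇒ G_5=15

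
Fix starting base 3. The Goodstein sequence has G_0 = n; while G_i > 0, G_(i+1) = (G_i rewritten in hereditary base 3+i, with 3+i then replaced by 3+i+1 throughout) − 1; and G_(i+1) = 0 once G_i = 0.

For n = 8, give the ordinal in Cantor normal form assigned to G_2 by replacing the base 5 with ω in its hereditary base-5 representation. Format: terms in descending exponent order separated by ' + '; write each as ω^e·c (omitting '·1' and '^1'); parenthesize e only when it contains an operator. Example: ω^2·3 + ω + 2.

8 —HB3→ 2·3 + 2 —bump→ 2·4 + 2 = 10 —(−1)→ 9
9 —HB4→ 2·4 + 1 —bump→ 2·5 + 1 = 11 —(−1)→ 10
10 —HB5→ 2·5 —bump→ 2·6 = 12 —(−1)→ 11

ω·2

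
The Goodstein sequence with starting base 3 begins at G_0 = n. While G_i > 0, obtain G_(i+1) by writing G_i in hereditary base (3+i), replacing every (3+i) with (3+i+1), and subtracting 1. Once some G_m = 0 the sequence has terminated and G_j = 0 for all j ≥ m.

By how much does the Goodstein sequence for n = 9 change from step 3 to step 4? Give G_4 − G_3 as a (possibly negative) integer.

base 3: 9 = 3^2; at 4: 4^2 = 16; next = 15
base 4: 15 = 3·4 + 3; at 5: 3·5 + 3 = 18; next = 17
base 5: 17 = 3·5 + 2; at 6: 3·6 + 2 = 20; next = 19
base 6: 19 = 3·6 + 1; at 7: 3·7 + 1 = 22; next = 21

2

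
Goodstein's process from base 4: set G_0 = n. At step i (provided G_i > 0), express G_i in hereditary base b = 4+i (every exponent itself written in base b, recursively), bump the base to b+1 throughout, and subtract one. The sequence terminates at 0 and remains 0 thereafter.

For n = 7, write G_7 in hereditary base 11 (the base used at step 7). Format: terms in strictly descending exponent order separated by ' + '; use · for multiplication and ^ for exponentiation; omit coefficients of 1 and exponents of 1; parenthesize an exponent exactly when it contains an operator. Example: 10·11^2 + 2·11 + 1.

G_0 = 7. HB_4(7) = 4 + 3. Bump = 8. G_1 = 7.
G_1 = 7. HB_5(7) = 5 + 2. Bump = 8. G_2 = 7.
G_2 = 7. HB_6(7) = 6 + 1. Bump = 8. G_3 = 7.
G_3 = 7. HB_7(7) = 7. Bump = 8. G_4 = 7.
G_4 = 7. HB_8(7) = 7. Bump = 7. G_5 = 6.
G_5 = 6. HB_9(6) = 6. Bump = 6. G_6 = 5.
G_6 = 5. HB_10(5) = 5. Bump = 5. G_7 = 4.

4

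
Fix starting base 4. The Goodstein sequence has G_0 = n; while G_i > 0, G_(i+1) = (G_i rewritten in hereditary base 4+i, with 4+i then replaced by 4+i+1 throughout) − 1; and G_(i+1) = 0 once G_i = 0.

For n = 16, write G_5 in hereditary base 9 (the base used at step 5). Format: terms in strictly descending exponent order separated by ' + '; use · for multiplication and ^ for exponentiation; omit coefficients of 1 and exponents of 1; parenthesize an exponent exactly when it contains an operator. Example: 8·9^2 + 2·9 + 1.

[0] 16 ≡ 4^2 (base 4). Lift 5: 25. −1: 24.
[1] 24 ≡ 4·5 + 4 (base 5). Lift 6: 28. −1: 27.
[2] 27 ≡ 4·6 + 3 (base 6). Lift 7: 31. −1: 30.
[3] 30 ≡ 4·7 + 2 (base 7). Lift 8: 34. −1: 33.
[4] 33 ≡ 4·8 + 1 (base 8). Lift 9: 37. −1: 36.

4·9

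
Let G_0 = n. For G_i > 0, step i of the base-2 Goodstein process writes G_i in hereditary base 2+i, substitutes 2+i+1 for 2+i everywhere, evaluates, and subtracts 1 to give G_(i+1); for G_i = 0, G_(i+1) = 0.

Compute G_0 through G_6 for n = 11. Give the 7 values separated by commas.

11, 84, 1027, 15627, 279937, 5764801, 134217727

i=0: 11 = 2^(2 + 1) + 2 + 1 (b=2); 2→3: 3^(3 + 1) + 3 + 1 = 85; 85−1 = 84
i=1: 84 = 3^(3 + 1) + 3 (b=3); 3→4: 4^(4 + 1) + 4 = 1028; 1028−1 = 1027
i=2: 1027 = 4^(4 + 1) + 3 (b=4); 4→5: 5^(5 + 1) + 3 = 15628; 15628−1 = 15627
i=3: 15627 = 5^(5 + 1) + 2 (b=5); 5→6: 6^(6 + 1) + 2 = 279938; 279938−1 = 279937
i=4: 279937 = 6^(6 + 1) + 1 (b=6); 6→7: 7^(7 + 1) + 1 = 5764802; 5764802−1 = 5764801
i=5: 5764801 = 7^(7 + 1) (b=7); 7→8: 8^(8 + 1) = 134217728; 134217728−1 = 134217727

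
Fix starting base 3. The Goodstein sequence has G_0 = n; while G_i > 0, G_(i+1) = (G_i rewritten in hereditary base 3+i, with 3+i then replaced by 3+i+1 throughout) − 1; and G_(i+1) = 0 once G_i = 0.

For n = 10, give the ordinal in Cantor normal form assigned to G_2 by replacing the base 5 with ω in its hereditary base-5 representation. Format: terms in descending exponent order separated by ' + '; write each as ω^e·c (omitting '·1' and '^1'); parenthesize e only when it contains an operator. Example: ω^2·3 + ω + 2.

i=0: 10 = 3^2 + 1 (b=3); 3→4: 4^2 + 1 = 17; 17−1 = 16
i=1: 16 = 4^2 (b=4); 4→5: 5^2 = 25; 25−1 = 24
i=2: 24 = 4·5 + 4 (b=5); 5→6: 4·6 + 4 = 28; 28−1 = 27

ω·4 + 4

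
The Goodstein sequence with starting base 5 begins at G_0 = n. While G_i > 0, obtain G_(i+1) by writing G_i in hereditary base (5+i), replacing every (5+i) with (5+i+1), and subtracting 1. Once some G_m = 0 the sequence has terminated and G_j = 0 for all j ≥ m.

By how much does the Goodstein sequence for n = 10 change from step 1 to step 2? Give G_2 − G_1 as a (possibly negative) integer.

base 5: 10 = 2·5; at 6: 2·6 = 12; next = 11
base 6: 11 = 6 + 5; at 7: 7 + 5 = 12; next = 11

0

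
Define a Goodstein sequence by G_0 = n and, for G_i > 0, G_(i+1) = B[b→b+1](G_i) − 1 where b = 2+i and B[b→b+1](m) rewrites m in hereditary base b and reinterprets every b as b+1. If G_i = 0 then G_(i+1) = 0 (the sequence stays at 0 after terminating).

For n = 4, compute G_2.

4 —HB2→ 2^2 —bump→ 3^3 = 27 —(−1)→ 26
26 —HB3→ 2·3^2 + 2·3 + 2 —bump→ 2·4^2 + 2·4 + 2 = 42 —(−1)→ 41
41 —HB4→ 2·4^2 + 2·4 + 1 —bump→ 2·5^2 + 2·5 + 1 = 61 —(−1)→ 60

41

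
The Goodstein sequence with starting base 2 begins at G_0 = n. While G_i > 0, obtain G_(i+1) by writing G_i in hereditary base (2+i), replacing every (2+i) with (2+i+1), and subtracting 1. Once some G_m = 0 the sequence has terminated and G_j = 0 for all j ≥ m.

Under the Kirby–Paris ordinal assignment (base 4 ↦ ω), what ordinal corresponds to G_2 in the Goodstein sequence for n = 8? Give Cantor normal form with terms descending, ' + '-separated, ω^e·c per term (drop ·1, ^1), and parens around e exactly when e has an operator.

ω^ω·2 + ω^2·2 + ω·2 + 1

i=0: 8 = 2^(2 + 1) (b=2); 2→3: 3^(3 + 1) = 81; 81−1 = 80
i=1: 80 = 2·3^3 + 2·3^2 + 2·3 + 2 (b=3); 3→4: 2·4^4 + 2·4^2 + 2·4 + 2 = 554; 554−1 = 553
i=2: 553 = 2·4^4 + 2·4^2 + 2·4 + 1 (b=4); 4→5: 2·5^5 + 2·5^2 + 2·5 + 1 = 6311; 6311−1 = 6310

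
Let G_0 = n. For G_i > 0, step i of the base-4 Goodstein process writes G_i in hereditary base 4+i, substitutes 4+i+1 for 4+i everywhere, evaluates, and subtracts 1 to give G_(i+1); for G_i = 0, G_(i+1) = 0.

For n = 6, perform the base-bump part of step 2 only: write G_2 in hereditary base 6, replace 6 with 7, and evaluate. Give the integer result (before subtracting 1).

i=0: 6 = 4 + 2 (b=4); 4→5: 5 + 2 = 7; 7−1 = 6
i=1: 6 = 5 + 1 (b=5); 5→6: 6 + 1 = 7; 7−1 = 6
i=2: 6 = 6 (b=6); 6→7: 7 = 7; 7−1 = 6

7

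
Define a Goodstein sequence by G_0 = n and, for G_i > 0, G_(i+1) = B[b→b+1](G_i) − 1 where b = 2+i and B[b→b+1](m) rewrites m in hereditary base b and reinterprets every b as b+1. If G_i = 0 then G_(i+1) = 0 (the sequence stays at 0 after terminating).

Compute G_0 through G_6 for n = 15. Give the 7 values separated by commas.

[0] 15 ≡ 2^(2 + 1) + 2^2 + 2 + 1 (base 2). Lift 3: 112. −1: 111.
[1] 111 ≡ 3^(3 + 1) + 3^3 + 3 (base 3). Lift 4: 1284. −1: 1283.
[2] 1283 ≡ 4^(4 + 1) + 4^4 + 3 (base 4). Lift 5: 18753. −1: 18752.
[3] 18752 ≡ 5^(5 + 1) + 5^5 + 2 (base 5). Lift 6: 326594. −1: 326593.
[4] 326593 ≡ 6^(6 + 1) + 6^6 + 1 (base 6). Lift 7: 6588345. −1: 6588344.
[5] 6588344 ≡ 7^(7 + 1) + 7^7 (base 7). Lift 8: 150994944. −1: 150994943.

15, 111, 1283, 18752, 326593, 6588344, 150994943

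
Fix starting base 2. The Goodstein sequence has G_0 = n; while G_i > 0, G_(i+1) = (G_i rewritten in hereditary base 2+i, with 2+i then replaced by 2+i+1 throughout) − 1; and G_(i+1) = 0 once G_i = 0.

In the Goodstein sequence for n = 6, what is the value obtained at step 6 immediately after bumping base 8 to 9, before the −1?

332148

G_0 = 6. HB_2(6) = 2^2 + 2. Bump = 30. G_1 = 29.
G_1 = 29. HB_3(29) = 3^3 + 2. Bump = 258. G_2 = 257.
G_2 = 257. HB_4(257) = 4^4 + 1. Bump = 3126. G_3 = 3125.
G_3 = 3125. HB_5(3125) = 5^5. Bump = 46656. G_4 = 46655.
G_4 = 46655. HB_6(46655) = 5·6^5 + 5·6^4 + 5·6^3 + 5·6^2 + 5·6 + 5. Bump = 98040. G_5 = 98039.
G_5 = 98039. HB_7(98039) = 5·7^5 + 5·7^4 + 5·7^3 + 5·7^2 + 5·7 + 4. Bump = 187244. G_6 = 187243.
G_6 = 187243. HB_8(187243) = 5·8^5 + 5·8^4 + 5·8^3 + 5·8^2 + 5·8 + 3. Bump = 332148. G_7 = 332147.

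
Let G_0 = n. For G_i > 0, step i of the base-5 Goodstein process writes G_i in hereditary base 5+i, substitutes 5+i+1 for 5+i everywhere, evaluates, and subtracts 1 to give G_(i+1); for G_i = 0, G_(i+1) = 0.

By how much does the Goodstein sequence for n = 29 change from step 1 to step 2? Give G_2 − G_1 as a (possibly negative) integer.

12

G_0=29  [base 5] 5^2 + 4  →[5↦6]→  6^2 + 4 = 40  −1 ⇒ G_1=39
G_1=39  [base 6] 6^2 + 3  →[6↦7]→  7^2 + 3 = 52  −1 ⇒ G_2=51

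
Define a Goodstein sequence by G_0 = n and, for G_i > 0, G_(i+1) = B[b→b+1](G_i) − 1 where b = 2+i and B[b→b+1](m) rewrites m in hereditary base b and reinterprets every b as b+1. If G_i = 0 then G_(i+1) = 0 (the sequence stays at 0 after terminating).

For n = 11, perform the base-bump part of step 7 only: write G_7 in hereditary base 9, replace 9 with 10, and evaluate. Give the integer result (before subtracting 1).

11 —HB2→ 2^(2 + 1) + 2 + 1 —bump→ 3^(3 + 1) + 3 + 1 = 85 —(−1)→ 84
84 —HB3→ 3^(3 + 1) + 3 —bump→ 4^(4 + 1) + 4 = 1028 —(−1)→ 1027
1027 —HB4→ 4^(4 + 1) + 3 —bump→ 5^(5 + 1) + 3 = 15628 —(−1)→ 15627
15627 —HB5→ 5^(5 + 1) + 2 —bump→ 6^(6 + 1) + 2 = 279938 —(−1)→ 279937
279937 —HB6→ 6^(6 + 1) + 1 —bump→ 7^(7 + 1) + 1 = 5764802 —(−1)→ 5764801
5764801 —HB7→ 7^(7 + 1) —bump→ 8^(8 + 1) = 134217728 —(−1)→ 134217727
134217727 —HB8→ 7·8^8 + 7·8^7 + 7·8^6 + 7·8^5 + 7·8^4 + 7·8^3 + 7·8^2 + 7·8 + 7 —bump→ 7·9^9 + 7·9^7 + 7·9^6 + 7·9^5 + 7·9^4 + 7·9^3 + 7·9^2 + 7·9 + 7 = 2749609303 —(−1)→ 2749609302

70077777776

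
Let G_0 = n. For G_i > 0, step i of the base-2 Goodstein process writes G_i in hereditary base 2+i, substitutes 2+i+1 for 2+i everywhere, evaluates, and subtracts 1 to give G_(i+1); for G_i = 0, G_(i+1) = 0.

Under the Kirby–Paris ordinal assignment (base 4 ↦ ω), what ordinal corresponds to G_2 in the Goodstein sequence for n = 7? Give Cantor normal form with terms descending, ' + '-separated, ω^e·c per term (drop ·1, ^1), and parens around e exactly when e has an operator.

[0] 7 ≡ 2^2 + 2 + 1 (base 2). Lift 3: 31. −1: 30.
[1] 30 ≡ 3^3 + 3 (base 3). Lift 4: 260. −1: 259.

ω^ω + 3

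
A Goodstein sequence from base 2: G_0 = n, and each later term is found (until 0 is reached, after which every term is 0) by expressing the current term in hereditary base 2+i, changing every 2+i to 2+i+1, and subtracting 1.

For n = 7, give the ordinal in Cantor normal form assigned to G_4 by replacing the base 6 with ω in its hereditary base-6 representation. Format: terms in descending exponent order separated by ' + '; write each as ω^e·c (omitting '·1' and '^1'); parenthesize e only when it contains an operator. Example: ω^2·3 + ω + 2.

ω^ω + 1

base 2: 7 = 2^2 + 2 + 1; at 3: 3^3 + 3 + 1 = 31; next = 30
base 3: 30 = 3^3 + 3; at 4: 4^4 + 4 = 260; next = 259
base 4: 259 = 4^4 + 3; at 5: 5^5 + 3 = 3128; next = 3127
base 5: 3127 = 5^5 + 2; at 6: 6^6 + 2 = 46658; next = 46657
base 6: 46657 = 6^6 + 1; at 7: 7^7 + 1 = 823544; next = 823543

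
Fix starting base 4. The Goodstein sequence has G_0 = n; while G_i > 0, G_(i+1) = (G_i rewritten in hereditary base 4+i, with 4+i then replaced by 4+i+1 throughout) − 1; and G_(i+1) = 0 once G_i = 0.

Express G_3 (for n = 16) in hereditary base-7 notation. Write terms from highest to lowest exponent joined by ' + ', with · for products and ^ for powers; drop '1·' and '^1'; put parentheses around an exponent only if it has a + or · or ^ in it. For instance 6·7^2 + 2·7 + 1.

4·7 + 2

G_0=16  [base 4] 4^2  →[4↦5]→  5^2 = 25  −1 ⇒ G_1=24
G_1=24  [base 5] 4·5 + 4  →[5↦6]→  4·6 + 4 = 28  −1 ⇒ G_2=27
G_2=27  [base 6] 4·6 + 3  →[6↦7]→  4·7 + 3 = 31  −1 ⇒ G_3=30
G_3=30  [base 7] 4·7 + 2  →[7↦8]→  4·8 + 2 = 34  −1 ⇒ G_4=33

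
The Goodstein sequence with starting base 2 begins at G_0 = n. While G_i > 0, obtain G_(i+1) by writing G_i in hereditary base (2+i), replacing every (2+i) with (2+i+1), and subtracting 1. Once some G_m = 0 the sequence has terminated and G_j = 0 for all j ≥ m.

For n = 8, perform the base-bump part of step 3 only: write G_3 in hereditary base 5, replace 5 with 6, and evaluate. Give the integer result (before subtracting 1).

93396

8 —HB2→ 2^(2 + 1) —bump→ 3^(3 + 1) = 81 —(−1)→ 80
80 —HB3→ 2·3^3 + 2·3^2 + 2·3 + 2 —bump→ 2·4^4 + 2·4^2 + 2·4 + 2 = 554 —(−1)→ 553
553 —HB4→ 2·4^4 + 2·4^2 + 2·4 + 1 —bump→ 2·5^5 + 2·5^2 + 2·5 + 1 = 6311 —(−1)→ 6310
6310 —HB5→ 2·5^5 + 2·5^2 + 2·5 —bump→ 2·6^6 + 2·6^2 + 2·6 = 93396 —(−1)→ 93395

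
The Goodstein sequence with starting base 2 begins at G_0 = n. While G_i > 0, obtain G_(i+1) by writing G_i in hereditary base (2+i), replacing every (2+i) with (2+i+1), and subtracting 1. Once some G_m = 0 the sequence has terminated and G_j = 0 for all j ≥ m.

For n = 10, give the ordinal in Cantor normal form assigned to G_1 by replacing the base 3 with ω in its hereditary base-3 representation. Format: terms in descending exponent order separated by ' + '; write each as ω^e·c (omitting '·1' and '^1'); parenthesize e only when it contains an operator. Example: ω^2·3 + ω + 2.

ω^(ω + 1) + 2

(0) 10|_2 = 2^(2 + 1) + 2 ↦ 3^(3 + 1) + 3|_3 = 84 ⇒ 83
(1) 83|_3 = 3^(3 + 1) + 2 ↦ 4^(4 + 1) + 2|_4 = 1026 ⇒ 1025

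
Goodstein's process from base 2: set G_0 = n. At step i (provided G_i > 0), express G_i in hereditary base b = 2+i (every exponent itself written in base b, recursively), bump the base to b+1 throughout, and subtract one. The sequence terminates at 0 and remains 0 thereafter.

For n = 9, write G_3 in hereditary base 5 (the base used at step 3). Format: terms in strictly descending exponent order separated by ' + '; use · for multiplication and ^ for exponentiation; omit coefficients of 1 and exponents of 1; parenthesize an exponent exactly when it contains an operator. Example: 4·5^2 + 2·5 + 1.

[0] 9 ≡ 2^(2 + 1) + 1 (base 2). Lift 3: 82. −1: 81.
[1] 81 ≡ 3^(3 + 1) (base 3). Lift 4: 1024. −1: 1023.
[2] 1023 ≡ 3·4^4 + 3·4^3 + 3·4^2 + 3·4 + 3 (base 4). Lift 5: 9843. −1: 9842.

3·5^5 + 3·5^3 + 3·5^2 + 3·5 + 2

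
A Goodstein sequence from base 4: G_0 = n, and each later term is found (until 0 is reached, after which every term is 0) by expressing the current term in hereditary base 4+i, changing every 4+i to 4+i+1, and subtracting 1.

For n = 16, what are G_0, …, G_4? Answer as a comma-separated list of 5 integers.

16, 24, 27, 30, 33

i=0: 16 = 4^2 (b=4); 4→5: 5^2 = 25; 25−1 = 24
i=1: 24 = 4·5 + 4 (b=5); 5→6: 4·6 + 4 = 28; 28−1 = 27
i=2: 27 = 4·6 + 3 (b=6); 6→7: 4·7 + 3 = 31; 31−1 = 30
i=3: 30 = 4·7 + 2 (b=7); 7→8: 4·8 + 2 = 34; 34−1 = 33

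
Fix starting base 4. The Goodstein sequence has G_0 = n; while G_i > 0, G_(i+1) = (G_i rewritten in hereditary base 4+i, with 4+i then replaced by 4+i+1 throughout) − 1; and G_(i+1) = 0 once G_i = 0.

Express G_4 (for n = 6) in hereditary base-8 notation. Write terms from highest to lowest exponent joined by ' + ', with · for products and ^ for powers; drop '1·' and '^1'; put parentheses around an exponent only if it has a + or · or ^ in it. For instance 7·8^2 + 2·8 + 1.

[0] 6 ≡ 4 + 2 (base 4). Lift 5: 7. −1: 6.
[1] 6 ≡ 5 + 1 (base 5). Lift 6: 7. −1: 6.
[2] 6 ≡ 6 (base 6). Lift 7: 7. −1: 6.
[3] 6 ≡ 6 (base 7). Lift 8: 6. −1: 5.
[4] 5 ≡ 5 (base 8). Lift 9: 5. −1: 4.

5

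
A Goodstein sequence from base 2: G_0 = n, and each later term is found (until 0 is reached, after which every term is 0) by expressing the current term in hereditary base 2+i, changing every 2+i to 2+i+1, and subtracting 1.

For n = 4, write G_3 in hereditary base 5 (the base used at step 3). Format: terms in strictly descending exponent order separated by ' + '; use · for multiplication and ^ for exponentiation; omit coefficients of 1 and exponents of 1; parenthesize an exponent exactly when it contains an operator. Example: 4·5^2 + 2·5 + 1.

2·5^2 + 2·5

(0) 4|_2 = 2^2 ↦ 3^3|_3 = 27 ⇒ 26
(1) 26|_3 = 2·3^2 + 2·3 + 2 ↦ 2·4^2 + 2·4 + 2|_4 = 42 ⇒ 41
(2) 41|_4 = 2·4^2 + 2·4 + 1 ↦ 2·5^2 + 2·5 + 1|_5 = 61 ⇒ 60
(3) 60|_5 = 2·5^2 + 2·5 ↦ 2·6^2 + 2·6|_6 = 84 ⇒ 83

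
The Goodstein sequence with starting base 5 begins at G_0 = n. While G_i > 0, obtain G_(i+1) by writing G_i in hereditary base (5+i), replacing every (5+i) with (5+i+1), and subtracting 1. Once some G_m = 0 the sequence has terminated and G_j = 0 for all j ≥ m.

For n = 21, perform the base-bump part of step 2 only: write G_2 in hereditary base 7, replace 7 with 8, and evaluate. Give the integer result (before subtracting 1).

21 —HB5→ 4·5 + 1 —bump→ 4·6 + 1 = 25 —(−1)→ 24
24 —HB6→ 4·6 —bump→ 4·7 = 28 —(−1)→ 27
27 —HB7→ 3·7 + 6 —bump→ 3·8 + 6 = 30 —(−1)→ 29

30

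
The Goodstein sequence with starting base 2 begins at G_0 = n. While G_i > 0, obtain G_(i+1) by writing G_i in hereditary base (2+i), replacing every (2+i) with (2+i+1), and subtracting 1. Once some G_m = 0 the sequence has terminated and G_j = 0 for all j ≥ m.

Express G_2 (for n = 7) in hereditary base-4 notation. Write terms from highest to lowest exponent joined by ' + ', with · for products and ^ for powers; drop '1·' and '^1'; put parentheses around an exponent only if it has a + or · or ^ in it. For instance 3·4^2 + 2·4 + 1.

4^4 + 3

G_0 = 7. HB_2(7) = 2^2 + 2 + 1. Bump = 31. G_1 = 30.
G_1 = 30. HB_3(30) = 3^3 + 3. Bump = 260. G_2 = 259.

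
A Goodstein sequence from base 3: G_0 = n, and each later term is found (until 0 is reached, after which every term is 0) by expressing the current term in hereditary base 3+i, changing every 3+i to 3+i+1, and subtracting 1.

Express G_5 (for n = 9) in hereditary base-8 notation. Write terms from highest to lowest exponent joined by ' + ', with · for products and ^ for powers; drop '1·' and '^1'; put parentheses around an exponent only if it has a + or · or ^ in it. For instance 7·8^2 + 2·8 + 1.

2·8 + 7

[0] 9 ≡ 3^2 (base 3). Lift 4: 16. −1: 15.
[1] 15 ≡ 3·4 + 3 (base 4). Lift 5: 18. −1: 17.
[2] 17 ≡ 3·5 + 2 (base 5). Lift 6: 20. −1: 19.
[3] 19 ≡ 3·6 + 1 (base 6). Lift 7: 22. −1: 21.
[4] 21 ≡ 3·7 (base 7). Lift 8: 24. −1: 23.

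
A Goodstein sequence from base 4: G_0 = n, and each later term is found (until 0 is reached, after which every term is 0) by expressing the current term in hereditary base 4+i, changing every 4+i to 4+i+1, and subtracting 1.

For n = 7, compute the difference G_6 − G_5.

7 —HB4→ 4 + 3 —bump→ 5 + 3 = 8 —(−1)→ 7
7 —HB5→ 5 + 2 —bump→ 6 + 2 = 8 —(−1)→ 7
7 —HB6→ 6 + 1 —bump→ 7 + 1 = 8 —(−1)→ 7
7 —HB7→ 7 —bump→ 8 = 8 —(−1)→ 7
7 —HB8→ 7 —bump→ 7 = 7 —(−1)→ 6
6 —HB9→ 6 —bump→ 6 = 6 —(−1)→ 5

-1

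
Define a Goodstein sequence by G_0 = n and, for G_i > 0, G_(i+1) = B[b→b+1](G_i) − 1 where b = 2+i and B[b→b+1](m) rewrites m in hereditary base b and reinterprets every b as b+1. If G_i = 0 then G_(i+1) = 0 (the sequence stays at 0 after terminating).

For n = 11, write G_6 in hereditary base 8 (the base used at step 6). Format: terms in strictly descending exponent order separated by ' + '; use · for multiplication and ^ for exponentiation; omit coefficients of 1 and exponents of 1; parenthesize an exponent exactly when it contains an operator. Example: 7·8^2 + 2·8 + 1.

11 —HB2→ 2^(2 + 1) + 2 + 1 —bump→ 3^(3 + 1) + 3 + 1 = 85 —(−1)→ 84
84 —HB3→ 3^(3 + 1) + 3 —bump→ 4^(4 + 1) + 4 = 1028 —(−1)→ 1027
1027 —HB4→ 4^(4 + 1) + 3 —bump→ 5^(5 + 1) + 3 = 15628 —(−1)→ 15627
15627 —HB5→ 5^(5 + 1) + 2 —bump→ 6^(6 + 1) + 2 = 279938 —(−1)→ 279937
279937 —HB6→ 6^(6 + 1) + 1 —bump→ 7^(7 + 1) + 1 = 5764802 —(−1)→ 5764801
5764801 —HB7→ 7^(7 + 1) —bump→ 8^(8 + 1) = 134217728 —(−1)→ 134217727
134217727 —HB8→ 7·8^8 + 7·8^7 + 7·8^6 + 7·8^5 + 7·8^4 + 7·8^3 + 7·8^2 + 7·8 + 7 —bump→ 7·9^9 + 7·9^7 + 7·9^6 + 7·9^5 + 7·9^4 + 7·9^3 + 7·9^2 + 7·9 + 7 = 2749609303 —(−1)→ 2749609302

7·8^8 + 7·8^7 + 7·8^6 + 7·8^5 + 7·8^4 + 7·8^3 + 7·8^2 + 7·8 + 7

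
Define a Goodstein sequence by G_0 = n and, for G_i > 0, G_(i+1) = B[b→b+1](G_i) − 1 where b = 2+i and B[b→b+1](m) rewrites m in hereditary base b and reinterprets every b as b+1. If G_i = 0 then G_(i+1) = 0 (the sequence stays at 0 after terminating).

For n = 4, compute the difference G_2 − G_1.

G_0 = 4. HB_2(4) = 2^2. Bump = 27. G_1 = 26.
G_1 = 26. HB_3(26) = 2·3^2 + 2·3 + 2. Bump = 42. G_2 = 41.

15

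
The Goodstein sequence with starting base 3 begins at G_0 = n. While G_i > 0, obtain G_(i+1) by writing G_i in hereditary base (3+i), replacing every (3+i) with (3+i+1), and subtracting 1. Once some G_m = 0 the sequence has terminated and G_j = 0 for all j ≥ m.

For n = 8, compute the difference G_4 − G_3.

0

i=0: 8 = 2·3 + 2 (b=3); 3→4: 2·4 + 2 = 10; 10−1 = 9
i=1: 9 = 2·4 + 1 (b=4); 4→5: 2·5 + 1 = 11; 11−1 = 10
i=2: 10 = 2·5 (b=5); 5→6: 2·6 = 12; 12−1 = 11
i=3: 11 = 6 + 5 (b=6); 6→7: 7 + 5 = 12; 12−1 = 11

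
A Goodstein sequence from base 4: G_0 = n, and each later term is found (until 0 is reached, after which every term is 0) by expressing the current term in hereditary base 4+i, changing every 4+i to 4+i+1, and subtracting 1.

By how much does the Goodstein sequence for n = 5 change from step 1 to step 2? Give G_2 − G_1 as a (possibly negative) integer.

[0] 5 ≡ 4 + 1 (base 4). Lift 5: 6. −1: 5.
[1] 5 ≡ 5 (base 5). Lift 6: 6. −1: 5.

0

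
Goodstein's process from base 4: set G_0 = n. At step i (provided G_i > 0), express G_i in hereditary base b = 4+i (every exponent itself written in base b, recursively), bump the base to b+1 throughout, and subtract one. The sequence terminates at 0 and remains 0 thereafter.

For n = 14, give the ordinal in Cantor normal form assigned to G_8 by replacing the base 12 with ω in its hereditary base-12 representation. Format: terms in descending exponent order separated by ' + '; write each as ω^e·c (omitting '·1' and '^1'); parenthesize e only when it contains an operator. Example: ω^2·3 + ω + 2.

ω·2 + 1

step 0: 14 = 3·4 + 2; sub 5 for 4: 3·5 + 2; = 17; G_1 = 17−1 = 16
step 1: 16 = 3·5 + 1; sub 6 for 5: 3·6 + 1; = 19; G_2 = 19−1 = 18
step 2: 18 = 3·6; sub 7 for 6: 3·7; = 21; G_3 = 21−1 = 20
step 3: 20 = 2·7 + 6; sub 8 for 7: 2·8 + 6; = 22; G_4 = 22−1 = 21
step 4: 21 = 2·8 + 5; sub 9 for 8: 2·9 + 5; = 23; G_5 = 23−1 = 22
step 5: 22 = 2·9 + 4; sub 10 for 9: 2·10 + 4; = 24; G_6 = 24−1 = 23
step 6: 23 = 2·10 + 3; sub 11 for 10: 2·11 + 3; = 25; G_7 = 25−1 = 24
step 7: 24 = 2·11 + 2; sub 12 for 11: 2·12 + 2; = 26; G_8 = 26−1 = 25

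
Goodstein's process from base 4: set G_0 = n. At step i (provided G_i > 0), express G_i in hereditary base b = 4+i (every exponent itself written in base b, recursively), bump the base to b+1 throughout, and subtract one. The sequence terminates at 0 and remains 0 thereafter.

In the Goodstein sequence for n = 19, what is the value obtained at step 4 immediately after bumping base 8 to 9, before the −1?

70

i=0: 19 = 4^2 + 3 (b=4); 4→5: 5^2 + 3 = 28; 28−1 = 27
i=1: 27 = 5^2 + 2 (b=5); 5→6: 6^2 + 2 = 38; 38−1 = 37
i=2: 37 = 6^2 + 1 (b=6); 6→7: 7^2 + 1 = 50; 50−1 = 49
i=3: 49 = 7^2 (b=7); 7→8: 8^2 = 64; 64−1 = 63
i=4: 63 = 7·8 + 7 (b=8); 8→9: 7·9 + 7 = 70; 70−1 = 69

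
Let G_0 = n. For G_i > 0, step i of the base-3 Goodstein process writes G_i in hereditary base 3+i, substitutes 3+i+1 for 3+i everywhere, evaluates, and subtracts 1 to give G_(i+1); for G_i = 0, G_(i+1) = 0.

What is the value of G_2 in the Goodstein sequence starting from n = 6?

7

6 —HB3→ 2·3 —bump→ 2·4 = 8 —(−1)→ 7
7 —HB4→ 4 + 3 —bump→ 5 + 3 = 8 —(−1)→ 7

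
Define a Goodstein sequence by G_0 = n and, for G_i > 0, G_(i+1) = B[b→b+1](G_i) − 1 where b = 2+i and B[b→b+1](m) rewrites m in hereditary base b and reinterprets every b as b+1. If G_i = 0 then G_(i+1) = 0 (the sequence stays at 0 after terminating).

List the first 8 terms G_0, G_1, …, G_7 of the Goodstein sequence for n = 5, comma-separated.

5, 27, 255, 467, 775, 1197, 1751, 2454

(0) 5|_2 = 2^2 + 1 ↦ 3^3 + 1|_3 = 28 ⇒ 27
(1) 27|_3 = 3^3 ↦ 4^4|_4 = 256 ⇒ 255
(2) 255|_4 = 3·4^3 + 3·4^2 + 3·4 + 3 ↦ 3·5^3 + 3·5^2 + 3·5 + 3|_5 = 468 ⇒ 467
(3) 467|_5 = 3·5^3 + 3·5^2 + 3·5 + 2 ↦ 3·6^3 + 3·6^2 + 3·6 + 2|_6 = 776 ⇒ 775
(4) 775|_6 = 3·6^3 + 3·6^2 + 3·6 + 1 ↦ 3·7^3 + 3·7^2 + 3·7 + 1|_7 = 1198 ⇒ 1197
(5) 1197|_7 = 3·7^3 + 3·7^2 + 3·7 ↦ 3·8^3 + 3·8^2 + 3·8|_8 = 1752 ⇒ 1751
(6) 1751|_8 = 3·8^3 + 3·8^2 + 2·8 + 7 ↦ 3·9^3 + 3·9^2 + 2·9 + 7|_9 = 2455 ⇒ 2454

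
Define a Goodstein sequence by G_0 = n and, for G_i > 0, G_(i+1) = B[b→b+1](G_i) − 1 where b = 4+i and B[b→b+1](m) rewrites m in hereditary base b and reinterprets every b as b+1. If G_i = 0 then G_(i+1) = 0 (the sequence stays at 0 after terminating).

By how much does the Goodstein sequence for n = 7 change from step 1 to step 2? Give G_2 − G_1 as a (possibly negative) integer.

0

base 4: 7 = 4 + 3; at 5: 5 + 3 = 8; next = 7
base 5: 7 = 5 + 2; at 6: 6 + 2 = 8; next = 7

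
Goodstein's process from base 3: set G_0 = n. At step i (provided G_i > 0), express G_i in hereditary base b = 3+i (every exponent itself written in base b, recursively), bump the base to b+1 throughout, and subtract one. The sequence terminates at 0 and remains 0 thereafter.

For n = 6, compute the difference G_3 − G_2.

0

[0] 6 ≡ 2·3 (base 3). Lift 4: 8. −1: 7.
[1] 7 ≡ 4 + 3 (base 4). Lift 5: 8. −1: 7.
[2] 7 ≡ 5 + 2 (base 5). Lift 6: 8. −1: 7.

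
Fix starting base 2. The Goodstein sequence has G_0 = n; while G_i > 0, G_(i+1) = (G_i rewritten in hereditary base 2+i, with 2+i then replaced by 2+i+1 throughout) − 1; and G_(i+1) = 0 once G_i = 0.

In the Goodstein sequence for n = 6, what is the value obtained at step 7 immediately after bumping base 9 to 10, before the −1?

step 0: 6 = 2^2 + 2; sub 3 for 2: 3^3 + 3; = 30; G_1 = 30−1 = 29
step 1: 29 = 3^3 + 2; sub 4 for 3: 4^4 + 2; = 258; G_2 = 258−1 = 257
step 2: 257 = 4^4 + 1; sub 5 for 4: 5^5 + 1; = 3126; G_3 = 3126−1 = 3125
step 3: 3125 = 5^5; sub 6 for 5: 6^6; = 46656; G_4 = 46656−1 = 46655
step 4: 46655 = 5·6^5 + 5·6^4 + 5·6^3 + 5·6^2 + 5·6 + 5; sub 7 for 6: 5·7^5 + 5·7^4 + 5·7^3 + 5·7^2 + 5·7 + 5; = 98040; G_5 = 98040−1 = 98039
step 5: 98039 = 5·7^5 + 5·7^4 + 5·7^3 + 5·7^2 + 5·7 + 4; sub 8 for 7: 5·8^5 + 5·8^4 + 5·8^3 + 5·8^2 + 5·8 + 4; = 187244; G_6 = 187244−1 = 187243
step 6: 187243 = 5·8^5 + 5·8^4 + 5·8^3 + 5·8^2 + 5·8 + 3; sub 9 for 8: 5·9^5 + 5·9^4 + 5·9^3 + 5·9^2 + 5·9 + 3; = 332148; G_7 = 332148−1 = 332147

555552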